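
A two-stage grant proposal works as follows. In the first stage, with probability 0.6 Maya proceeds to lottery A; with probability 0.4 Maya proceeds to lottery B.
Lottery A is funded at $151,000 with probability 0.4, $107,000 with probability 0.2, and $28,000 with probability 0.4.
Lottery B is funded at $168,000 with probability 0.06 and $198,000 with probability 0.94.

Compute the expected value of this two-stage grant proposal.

EV(A) = 0.4 × 151000 + 0.2 × 107000 + 0.4 × 28000 = 60400 + 21400 + 11200 = 93000
EV(B) = 0.06 × 168000 + 0.94 × 198000 = 10080 + 186120 = 196200
Overall = 0.6 × 93000 + 0.4 × 196200 = 55800 + 78480 = 134280

$134,280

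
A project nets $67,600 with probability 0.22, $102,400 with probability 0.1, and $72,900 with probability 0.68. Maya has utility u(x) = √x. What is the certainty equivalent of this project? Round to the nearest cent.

E[u] = 0.22·√67600 + 0.1·√102400 + 0.68·√72900 = 0.22·260 + 0.1·320 + 0.68·270 = 272.8
CE = (272.8)² = 74419.84

$74,419.84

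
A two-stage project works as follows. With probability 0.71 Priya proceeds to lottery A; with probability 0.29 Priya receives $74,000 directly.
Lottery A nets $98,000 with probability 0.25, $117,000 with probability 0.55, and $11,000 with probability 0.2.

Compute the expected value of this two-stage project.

$86,105.50

EV(A) = 0.25 × 98000 + 0.55 × 117000 + 0.2 × 11000 = 24500 + 64350 + 2200 = 91050
Branch B: 74000 (certain)
Overall = 0.71 × 91050 + 0.29 × 74000 = 64645.5 + 21460 = 86105.5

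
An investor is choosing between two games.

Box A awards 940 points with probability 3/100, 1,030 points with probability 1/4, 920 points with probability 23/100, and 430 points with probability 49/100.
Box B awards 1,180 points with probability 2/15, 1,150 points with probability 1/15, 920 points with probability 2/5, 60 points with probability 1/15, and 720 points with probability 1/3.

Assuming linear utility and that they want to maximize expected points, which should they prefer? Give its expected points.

Box B (846 points)

Box A = 3/100 × 940 + 1/4 × 1030 + 23/100 × 920 + 49/100 × 430 = 28.2 + 257.5 + 211.6 + 210.7 = 708
Box B = 2/15 × 1180 + 1/15 × 1150 + 2/5 × 920 + 1/15 × 60 + 1/3 × 720 = 157.3333 + 76.6667 + 368 + 4 + 240 = 846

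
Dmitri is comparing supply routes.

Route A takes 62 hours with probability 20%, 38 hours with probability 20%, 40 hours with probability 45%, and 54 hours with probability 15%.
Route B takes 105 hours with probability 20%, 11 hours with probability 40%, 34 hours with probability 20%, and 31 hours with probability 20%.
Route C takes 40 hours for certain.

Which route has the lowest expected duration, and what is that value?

Route A = 0.2 × 62 + 0.2 × 38 + 0.45 × 40 + 0.15 × 54 = 12.4 + 7.6 + 18 + 8.1 = 46.1
Route B = 0.2 × 105 + 0.4 × 11 + 0.2 × 34 + 0.2 × 31 = 21 + 4.4 + 6.8 + 6.2 = 38.4
Route C: 40 (certain)

Route B (38.4 hours)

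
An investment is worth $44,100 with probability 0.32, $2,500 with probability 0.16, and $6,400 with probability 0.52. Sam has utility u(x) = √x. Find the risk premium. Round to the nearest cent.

E[u] = 0.32·√44100 + 0.16·√2500 + 0.52·√6400 = 0.32·210 + 0.16·50 + 0.52·80 = 116.8
CE = (116.8)² = 13642.24
Risk premium = EV − CE = 17840 − 13642.24 = 4197.76

$4,197.76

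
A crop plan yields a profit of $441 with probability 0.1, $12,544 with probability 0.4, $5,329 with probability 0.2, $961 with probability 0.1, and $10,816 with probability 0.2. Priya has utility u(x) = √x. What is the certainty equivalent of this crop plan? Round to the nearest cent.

$7,293.16

E[u] = 0.1·√441 + 0.4·√12544 + 0.2·√5329 + 0.1·√961 + 0.2·√10816 = 0.1·21 + 0.4·112 + 0.2·73 + 0.1·31 + 0.2·104 = 85.4
CE = (85.4)² = 7293.16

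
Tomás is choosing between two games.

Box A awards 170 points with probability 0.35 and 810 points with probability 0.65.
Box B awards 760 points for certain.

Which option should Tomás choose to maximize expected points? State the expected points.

Box B (760 points)

Box A = 0.35 × 170 + 0.65 × 810 = 59.5 + 526.5 = 586
Box B: 760 (certain)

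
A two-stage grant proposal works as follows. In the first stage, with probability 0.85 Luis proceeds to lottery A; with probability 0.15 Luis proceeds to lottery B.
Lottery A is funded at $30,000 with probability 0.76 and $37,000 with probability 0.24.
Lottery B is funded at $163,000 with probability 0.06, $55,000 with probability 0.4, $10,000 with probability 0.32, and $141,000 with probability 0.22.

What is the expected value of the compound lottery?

EV(A) = 0.76 × 30000 + 0.24 × 37000 = 22800 + 8880 = 31680
EV(B) = 0.06 × 163000 + 0.4 × 55000 + 0.32 × 10000 + 0.22 × 141000 = 9780 + 22000 + 3200 + 31020 = 66000
Overall = 0.85 × 31680 + 0.15 × 66000 = 26928 + 9900 = 36828

$36,828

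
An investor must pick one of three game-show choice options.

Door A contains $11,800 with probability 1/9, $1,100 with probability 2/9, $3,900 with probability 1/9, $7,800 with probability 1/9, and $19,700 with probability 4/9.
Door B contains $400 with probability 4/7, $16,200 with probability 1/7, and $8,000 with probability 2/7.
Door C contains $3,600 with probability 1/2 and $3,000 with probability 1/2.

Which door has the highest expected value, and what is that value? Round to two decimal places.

Door A = 1/9 × 11800 + 2/9 × 1100 + 1/9 × 3900 + 1/9 × 7800 + 4/9 × 19700 = 1311.1111 + 244.4444 + 433.3333 + 866.6667 + 8755.5556 = 11611.1111
Door B = 4/7 × 400 + 1/7 × 16200 + 2/7 × 8000 = 228.5714 + 2314.2857 + 2285.7143 = 4828.5714
Door C = 1/2 × 3600 + 1/2 × 3000 = 1800 + 1500 = 3300

Door A ($11,611.11)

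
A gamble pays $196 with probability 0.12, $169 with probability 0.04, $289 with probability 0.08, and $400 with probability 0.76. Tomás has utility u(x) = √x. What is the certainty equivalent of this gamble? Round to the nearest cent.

$351.94

E[u] = 0.12·√196 + 0.04·√169 + 0.08·√289 + 0.76·√400 = 0.12·14 + 0.04·13 + 0.08·17 + 0.76·20 = 18.76
CE = (18.76)² = 351.9376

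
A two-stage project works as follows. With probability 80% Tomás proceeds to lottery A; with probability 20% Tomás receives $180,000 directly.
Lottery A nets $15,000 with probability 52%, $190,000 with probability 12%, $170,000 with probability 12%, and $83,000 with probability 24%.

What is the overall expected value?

EV(A) = 0.52 × 15000 + 0.12 × 190000 + 0.12 × 170000 + 0.24 × 83000 = 7800 + 22800 + 20400 + 19920 = 70920
Branch B: 180000 (certain)
Overall = 0.8 × 70920 + 0.2 × 180000 = 56736 + 36000 = 92736

$92,736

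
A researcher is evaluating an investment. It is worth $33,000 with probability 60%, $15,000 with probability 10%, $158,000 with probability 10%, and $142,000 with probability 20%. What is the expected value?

EV = 0.6 × 33000 + 0.1 × 15000 + 0.1 × 158000 + 0.2 × 142000 = 19800 + 1500 + 15800 + 28400 = 65500

$65,500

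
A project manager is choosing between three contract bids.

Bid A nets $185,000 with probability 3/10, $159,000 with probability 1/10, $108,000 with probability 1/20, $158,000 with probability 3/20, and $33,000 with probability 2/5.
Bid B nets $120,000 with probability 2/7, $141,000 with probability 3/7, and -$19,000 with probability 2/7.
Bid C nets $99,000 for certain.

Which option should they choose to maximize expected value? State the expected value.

Bid A ($113,700)

Bid A = 3/10 × 185000 + 1/10 × 159000 + 1/20 × 108000 + 3/20 × 158000 + 2/5 × 33000 = 55500 + 15900 + 5400 + 23700 + 13200 = 113700
Bid B = 2/7 × 120000 + 3/7 × 141000 + 2/7 × (-19000) = 34285.7143 + 60428.5714 − 5428.5714 = 89285.7143
Bid C: 99000 (certain)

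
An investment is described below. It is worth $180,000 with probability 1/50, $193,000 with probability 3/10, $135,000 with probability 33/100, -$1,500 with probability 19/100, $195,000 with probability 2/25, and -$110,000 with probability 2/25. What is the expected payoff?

$112,565

EV = 1/50 × 180000 + 3/10 × 193000 + 33/100 × 135000 + 19/100 × (-1500) + 2/25 × 195000 + 2/25 × (-110000) = 3600 + 57900 + 44550 − 285 + 15600 − 8800 = 112565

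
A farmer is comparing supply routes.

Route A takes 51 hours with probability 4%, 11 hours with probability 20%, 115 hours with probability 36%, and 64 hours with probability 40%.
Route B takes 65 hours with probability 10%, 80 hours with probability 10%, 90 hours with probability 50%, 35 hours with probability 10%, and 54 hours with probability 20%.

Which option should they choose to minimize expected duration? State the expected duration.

Route A = 0.04 × 51 + 0.2 × 11 + 0.36 × 115 + 0.4 × 64 = 2.04 + 2.2 + 41.4 + 25.6 = 71.24
Route B = 0.1 × 65 + 0.1 × 80 + 0.5 × 90 + 0.1 × 35 + 0.2 × 54 = 6.5 + 8 + 45 + 3.5 + 10.8 = 73.8

Route A (71.24 hours)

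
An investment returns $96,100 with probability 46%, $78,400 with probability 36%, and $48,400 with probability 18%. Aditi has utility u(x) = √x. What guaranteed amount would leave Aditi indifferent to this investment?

E[u] = 0.46·√96100 + 0.36·√78400 + 0.18·√48400 = 0.46·310 + 0.36·280 + 0.18·220 = 283
CE = (283)² = 80089

$80,089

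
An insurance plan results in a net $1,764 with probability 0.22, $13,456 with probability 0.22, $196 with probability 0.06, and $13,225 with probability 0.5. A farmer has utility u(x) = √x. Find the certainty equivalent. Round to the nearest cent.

$8,667.61

E[u] = 0.22·√1764 + 0.22·√13456 + 0.06·√196 + 0.5·√13225 = 0.22·42 + 0.22·116 + 0.06·14 + 0.5·115 = 93.1
CE = (93.1)² = 8667.61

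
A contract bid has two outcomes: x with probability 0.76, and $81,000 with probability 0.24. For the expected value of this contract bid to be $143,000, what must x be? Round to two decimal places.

0.76·x + 0.24·81000 = 143000
0.76·x = 143000 − 19440 = 123560
x = 123560 / 0.76 = 162578.9474

x = $162,578.95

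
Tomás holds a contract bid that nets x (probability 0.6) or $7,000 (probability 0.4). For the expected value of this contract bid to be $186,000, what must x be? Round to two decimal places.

0.6·x + 0.4·7000 = 186000
0.6·x = 186000 − 2800 = 183200
x = 183200 / 0.6 = 305333.3333

x = $305,333.33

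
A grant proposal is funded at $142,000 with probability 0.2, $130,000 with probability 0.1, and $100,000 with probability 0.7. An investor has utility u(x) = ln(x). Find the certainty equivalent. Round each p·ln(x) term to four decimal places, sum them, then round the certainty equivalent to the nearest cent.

$110,106.13

E[u] = 0.2·ln(142000) + 0.1·ln(130000) + 0.7·ln(100000) = 2.3727 + 1.1775 + 8.0590 = 11.6092
CE = e^11.6092 ≈ 110106.13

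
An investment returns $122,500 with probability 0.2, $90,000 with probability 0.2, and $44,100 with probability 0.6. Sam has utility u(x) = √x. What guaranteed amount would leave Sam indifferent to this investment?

$65,536

E[u] = 0.2·√122500 + 0.2·√90000 + 0.6·√44100 = 0.2·350 + 0.2·300 + 0.6·210 = 256
CE = (256)² = 65536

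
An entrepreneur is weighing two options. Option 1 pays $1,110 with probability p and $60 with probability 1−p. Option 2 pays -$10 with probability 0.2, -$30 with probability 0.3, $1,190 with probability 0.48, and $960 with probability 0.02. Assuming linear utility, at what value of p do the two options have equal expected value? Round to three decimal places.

p = 0.495

EV(Option 2) = 0.2 × (-10) + 0.3 × (-30) + 0.48 × 1190 + 0.02 × 960 = -2 − 9 + 571.2 + 19.2 = 579.4
p·1110 + (1−p)·60 = 579.4
1050p + 60 = 579.4
p = (579.4 − 60) / 1050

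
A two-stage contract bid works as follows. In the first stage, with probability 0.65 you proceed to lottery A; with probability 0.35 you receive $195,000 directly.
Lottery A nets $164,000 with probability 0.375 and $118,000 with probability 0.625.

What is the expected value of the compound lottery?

$156,162.50

EV(A) = 0.375 × 164000 + 0.625 × 118000 = 61500 + 73750 = 135250
Branch B: 195000 (certain)
Overall = 0.65 × 135250 + 0.35 × 195000 = 87912.5 + 68250 = 156162.5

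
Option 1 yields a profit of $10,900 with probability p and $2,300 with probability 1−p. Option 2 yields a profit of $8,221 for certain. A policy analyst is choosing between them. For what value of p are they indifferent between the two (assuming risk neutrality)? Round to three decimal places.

p·10900 + (1−p)·2300 = 8221
8600p + 2300 = 8221
p = (8221 − 2300) / 8600

p = 0.688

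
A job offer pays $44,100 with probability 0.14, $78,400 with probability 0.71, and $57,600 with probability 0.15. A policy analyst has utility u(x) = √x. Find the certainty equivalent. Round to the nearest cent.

$69,801.64

E[u] = 0.14·√44100 + 0.71·√78400 + 0.15·√57600 = 0.14·210 + 0.71·280 + 0.15·240 = 264.2
CE = (264.2)² = 69801.64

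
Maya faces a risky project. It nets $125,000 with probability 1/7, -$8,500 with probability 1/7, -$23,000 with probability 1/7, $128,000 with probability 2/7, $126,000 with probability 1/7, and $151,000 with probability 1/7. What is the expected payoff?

$89,500

EV = 1/7 × 125000 + 1/7 × (-8500) + 1/7 × (-23000) + 2/7 × 128000 + 1/7 × 126000 + 1/7 × 151000 = 17857.1429 − 1214.2857 − 3285.7143 + 36571.4286 + 18000 + 21571.4286 = 89500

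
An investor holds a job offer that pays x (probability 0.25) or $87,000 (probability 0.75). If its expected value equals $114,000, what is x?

x = $195,000

0.25·x + 0.75·87000 = 114000
0.25·x = 114000 − 65250 = 48750
x = 48750 / 0.25 = 195000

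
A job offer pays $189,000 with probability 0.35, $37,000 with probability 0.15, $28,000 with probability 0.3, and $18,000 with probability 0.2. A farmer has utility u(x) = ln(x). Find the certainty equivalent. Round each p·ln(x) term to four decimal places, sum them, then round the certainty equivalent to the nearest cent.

E[u] = 0.35·ln(189000) + 0.15·ln(37000) + 0.3·ln(28000) + 0.2·ln(18000) = 4.2523 + 1.5778 + 3.0720 + 1.9596 = 10.8617
CE = e^10.8617 ≈ 52140.64

$52,140.64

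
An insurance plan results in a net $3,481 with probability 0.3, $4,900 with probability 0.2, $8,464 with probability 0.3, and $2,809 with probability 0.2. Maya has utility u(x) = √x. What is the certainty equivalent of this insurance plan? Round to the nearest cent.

$4,886.01

E[u] = 0.3·√3481 + 0.2·√4900 + 0.3·√8464 + 0.2·√2809 = 0.3·59 + 0.2·70 + 0.3·92 + 0.2·53 = 69.9
CE = (69.9)² = 4886.01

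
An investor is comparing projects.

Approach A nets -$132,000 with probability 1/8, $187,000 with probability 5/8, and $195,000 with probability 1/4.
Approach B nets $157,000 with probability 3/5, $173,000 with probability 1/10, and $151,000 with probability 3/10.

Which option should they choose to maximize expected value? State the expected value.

Approach A = 1/8 × (-132000) + 5/8 × 187000 + 1/4 × 195000 = -16500 + 116875 + 48750 = 149125
Approach B = 3/5 × 157000 + 1/10 × 173000 + 3/10 × 151000 = 94200 + 17300 + 45300 = 156800

Approach B ($156,800)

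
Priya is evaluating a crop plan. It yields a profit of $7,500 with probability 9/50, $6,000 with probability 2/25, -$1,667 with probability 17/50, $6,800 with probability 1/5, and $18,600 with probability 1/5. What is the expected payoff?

$6,343.22

EV = 9/50 × 7500 + 2/25 × 6000 + 17/50 × (-1667) + 1/5 × 6800 + 1/5 × 18600 = 1350 + 480 − 566.78 + 1360 + 3720 = 6343.22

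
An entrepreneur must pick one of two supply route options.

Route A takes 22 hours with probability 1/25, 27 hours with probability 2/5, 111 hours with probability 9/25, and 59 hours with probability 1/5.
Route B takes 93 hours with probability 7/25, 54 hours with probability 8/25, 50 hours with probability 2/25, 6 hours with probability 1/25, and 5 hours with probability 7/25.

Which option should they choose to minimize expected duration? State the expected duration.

Route B (48.96 hours)

Route A = 1/25 × 22 + 2/5 × 27 + 9/25 × 111 + 1/5 × 59 = 0.88 + 10.8 + 39.96 + 11.8 = 63.44
Route B = 7/25 × 93 + 8/25 × 54 + 2/25 × 50 + 1/25 × 6 + 7/25 × 5 = 26.04 + 17.28 + 4 + 0.24 + 1.4 = 48.96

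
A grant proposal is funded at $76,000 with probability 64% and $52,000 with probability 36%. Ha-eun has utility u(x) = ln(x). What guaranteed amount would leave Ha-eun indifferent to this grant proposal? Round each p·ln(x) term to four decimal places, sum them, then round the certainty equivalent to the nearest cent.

E[u] = 0.64·ln(76000) + 0.36·ln(52000) = 7.1926 + 3.9092 = 11.1018
CE = e^11.1018 ≈ 66290.38

$66,290.38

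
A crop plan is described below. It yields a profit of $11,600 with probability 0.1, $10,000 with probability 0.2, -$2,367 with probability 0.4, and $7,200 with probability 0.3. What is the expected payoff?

EV = 0.1 × 11600 + 0.2 × 10000 + 0.4 × (-2367) + 0.3 × 7200 = 1160 + 2000 − 946.8 + 2160 = 4373.2

$4,373.20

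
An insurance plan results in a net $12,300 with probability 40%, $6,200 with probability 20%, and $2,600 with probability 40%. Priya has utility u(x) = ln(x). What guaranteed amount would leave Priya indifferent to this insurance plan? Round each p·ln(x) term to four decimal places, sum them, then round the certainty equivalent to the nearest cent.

E[u] = 0.4·ln(12300) + 0.2·ln(6200) + 0.4·ln(2600) = 3.7669 + 1.7465 + 3.1453 = 8.6587
CE = e^8.6587 ≈ 5760.04

$5,760.04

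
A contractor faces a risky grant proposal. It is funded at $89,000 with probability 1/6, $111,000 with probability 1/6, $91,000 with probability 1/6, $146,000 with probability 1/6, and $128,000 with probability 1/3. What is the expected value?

$115,500

EV = 1/6 × 89000 + 1/6 × 111000 + 1/6 × 91000 + 1/6 × 146000 + 1/3 × 128000 = 14833.3333 + 18500 + 15166.6667 + 24333.3333 + 42666.6667 = 115500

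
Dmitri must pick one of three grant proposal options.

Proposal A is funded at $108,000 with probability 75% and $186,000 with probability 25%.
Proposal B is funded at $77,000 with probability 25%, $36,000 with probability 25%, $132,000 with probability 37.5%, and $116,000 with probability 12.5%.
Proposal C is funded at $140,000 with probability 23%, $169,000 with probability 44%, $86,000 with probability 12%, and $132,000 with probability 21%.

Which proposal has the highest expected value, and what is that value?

Proposal C ($144,600)

Proposal A = 0.75 × 108000 + 0.25 × 186000 = 81000 + 46500 = 127500
Proposal B = 0.25 × 77000 + 0.25 × 36000 + 0.375 × 132000 + 0.125 × 116000 = 19250 + 9000 + 49500 + 14500 = 92250
Proposal C = 0.23 × 140000 + 0.44 × 169000 + 0.12 × 86000 + 0.21 × 132000 = 32200 + 74360 + 10320 + 27720 = 144600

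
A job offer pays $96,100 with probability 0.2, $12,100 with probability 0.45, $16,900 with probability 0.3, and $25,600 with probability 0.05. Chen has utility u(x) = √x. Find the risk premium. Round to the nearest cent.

E[u] = 0.2·√96100 + 0.45·√12100 + 0.3·√16900 + 0.05·√25600 = 0.2·310 + 0.45·110 + 0.3·130 + 0.05·160 = 158.5
CE = (158.5)² = 25122.25
Risk premium = EV − CE = 31015 − 25122.25 = 5892.75

$5,892.75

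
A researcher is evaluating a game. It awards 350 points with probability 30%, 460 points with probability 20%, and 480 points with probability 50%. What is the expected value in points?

437 points

EV = 0.3 × 350 + 0.2 × 460 + 0.5 × 480 = 105 + 92 + 240 = 437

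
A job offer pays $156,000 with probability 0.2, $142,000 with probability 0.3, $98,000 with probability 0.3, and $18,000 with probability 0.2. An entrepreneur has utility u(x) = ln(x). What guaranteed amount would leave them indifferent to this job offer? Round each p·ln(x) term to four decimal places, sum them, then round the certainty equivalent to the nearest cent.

E[u] = 0.2·ln(156000) + 0.3·ln(142000) + 0.3·ln(98000) + 0.2·ln(18000) = 2.3915 + 3.5591 + 3.4478 + 1.9596 = 11.3580
CE = e^11.3580 ≈ 85647.90

$85,647.90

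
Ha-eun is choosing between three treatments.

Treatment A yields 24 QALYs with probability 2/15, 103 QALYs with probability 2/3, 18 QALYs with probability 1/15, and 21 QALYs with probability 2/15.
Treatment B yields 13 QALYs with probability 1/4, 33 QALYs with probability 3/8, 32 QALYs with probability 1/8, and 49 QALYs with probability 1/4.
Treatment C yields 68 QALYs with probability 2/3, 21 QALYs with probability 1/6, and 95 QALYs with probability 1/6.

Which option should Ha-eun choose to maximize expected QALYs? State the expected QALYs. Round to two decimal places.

Treatment A (75.87 QALYs)

Treatment A = 2/15 × 24 + 2/3 × 103 + 1/15 × 18 + 2/15 × 21 = 3.2 + 68.6667 + 1.2 + 2.8 = 75.8667
Treatment B = 1/4 × 13 + 3/8 × 33 + 1/8 × 32 + 1/4 × 49 = 3.25 + 12.375 + 4 + 12.25 = 31.875
Treatment C = 2/3 × 68 + 1/6 × 21 + 1/6 × 95 = 45.3333 + 3.5 + 15.8333 = 64.6667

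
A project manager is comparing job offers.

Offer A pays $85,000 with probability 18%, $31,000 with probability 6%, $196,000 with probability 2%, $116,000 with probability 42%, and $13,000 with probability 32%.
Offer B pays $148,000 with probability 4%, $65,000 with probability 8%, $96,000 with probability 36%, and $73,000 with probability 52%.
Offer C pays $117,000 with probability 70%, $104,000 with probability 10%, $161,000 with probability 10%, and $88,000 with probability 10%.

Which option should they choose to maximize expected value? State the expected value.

Offer C ($117,200)

Offer A = 0.18 × 85000 + 0.06 × 31000 + 0.02 × 196000 + 0.42 × 116000 + 0.32 × 13000 = 15300 + 1860 + 3920 + 48720 + 4160 = 73960
Offer B = 0.04 × 148000 + 0.08 × 65000 + 0.36 × 96000 + 0.52 × 73000 = 5920 + 5200 + 34560 + 37960 = 83640
Offer C = 0.7 × 117000 + 0.1 × 104000 + 0.1 × 161000 + 0.1 × 88000 = 81900 + 10400 + 16100 + 8800 = 117200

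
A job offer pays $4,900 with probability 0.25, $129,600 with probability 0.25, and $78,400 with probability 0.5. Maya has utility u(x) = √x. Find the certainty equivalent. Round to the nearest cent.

E[u] = 0.25·√4900 + 0.25·√129600 + 0.5·√78400 = 0.25·70 + 0.25·360 + 0.5·280 = 247.5
CE = (247.5)² = 61256.25

$61,256.25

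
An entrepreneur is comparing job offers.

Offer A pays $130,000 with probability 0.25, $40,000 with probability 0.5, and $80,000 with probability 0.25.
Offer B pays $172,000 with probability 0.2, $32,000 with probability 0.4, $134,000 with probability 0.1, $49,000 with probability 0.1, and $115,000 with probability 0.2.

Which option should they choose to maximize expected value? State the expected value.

Offer A = 0.25 × 130000 + 0.5 × 40000 + 0.25 × 80000 = 32500 + 20000 + 20000 = 72500
Offer B = 0.2 × 172000 + 0.4 × 32000 + 0.1 × 134000 + 0.1 × 49000 + 0.2 × 115000 = 34400 + 12800 + 13400 + 4900 + 23000 = 88500

Offer B ($88,500)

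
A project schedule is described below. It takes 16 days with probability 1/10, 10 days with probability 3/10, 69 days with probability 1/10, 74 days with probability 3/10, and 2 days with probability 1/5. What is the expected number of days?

EV = 1/10 × 16 + 3/10 × 10 + 1/10 × 69 + 3/10 × 74 + 1/5 × 2 = 1.6 + 3 + 6.9 + 22.2 + 0.4 = 34.1

34.1 days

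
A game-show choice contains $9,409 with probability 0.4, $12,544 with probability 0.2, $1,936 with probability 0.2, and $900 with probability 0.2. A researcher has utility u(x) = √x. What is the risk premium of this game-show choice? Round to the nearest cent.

$1,063.60

E[u] = 0.4·√9409 + 0.2·√12544 + 0.2·√1936 + 0.2·√900 = 0.4·97 + 0.2·112 + 0.2·44 + 0.2·30 = 76
CE = (76)² = 5776
Risk premium = EV − CE = 6839.6 − 5776 = 1063.6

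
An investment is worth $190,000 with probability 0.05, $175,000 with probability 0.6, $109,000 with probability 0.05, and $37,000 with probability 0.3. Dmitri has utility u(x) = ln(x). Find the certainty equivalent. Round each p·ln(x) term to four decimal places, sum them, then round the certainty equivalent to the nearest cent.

E[u] = 0.05·ln(190000) + 0.6·ln(175000) + 0.05·ln(109000) + 0.3·ln(37000) = 0.6077 + 7.2435 + 0.5800 + 3.1556 = 11.5868
CE = e^11.5868 ≈ 107667.17

$107,667.17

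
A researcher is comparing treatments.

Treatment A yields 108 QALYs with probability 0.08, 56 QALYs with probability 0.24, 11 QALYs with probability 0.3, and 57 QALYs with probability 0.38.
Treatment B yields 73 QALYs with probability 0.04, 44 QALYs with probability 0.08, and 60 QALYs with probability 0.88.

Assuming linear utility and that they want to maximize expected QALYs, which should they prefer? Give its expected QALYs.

Treatment A = 0.08 × 108 + 0.24 × 56 + 0.3 × 11 + 0.38 × 57 = 8.64 + 13.44 + 3.3 + 21.66 = 47.04
Treatment B = 0.04 × 73 + 0.08 × 44 + 0.88 × 60 = 2.92 + 3.52 + 52.8 = 59.24

Treatment B (59.24 QALYs)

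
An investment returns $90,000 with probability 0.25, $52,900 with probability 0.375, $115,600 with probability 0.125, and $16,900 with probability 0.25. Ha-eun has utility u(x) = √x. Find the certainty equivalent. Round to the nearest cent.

$55,814.06

E[u] = 0.25·√90000 + 0.375·√52900 + 0.125·√115600 + 0.25·√16900 = 0.25·300 + 0.375·230 + 0.125·340 + 0.25·130 = 236.25
CE = (236.25)² = 55814.0625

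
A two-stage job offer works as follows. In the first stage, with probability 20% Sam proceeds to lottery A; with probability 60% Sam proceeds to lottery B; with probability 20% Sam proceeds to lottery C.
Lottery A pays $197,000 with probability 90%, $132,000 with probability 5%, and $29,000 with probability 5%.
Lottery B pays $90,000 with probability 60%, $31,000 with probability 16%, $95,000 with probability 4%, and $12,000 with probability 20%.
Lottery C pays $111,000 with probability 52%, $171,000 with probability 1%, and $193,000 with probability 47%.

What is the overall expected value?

$106,194

EV(A) = 0.9 × 197000 + 0.05 × 132000 + 0.05 × 29000 = 177300 + 6600 + 1450 = 185350
EV(B) = 0.6 × 90000 + 0.16 × 31000 + 0.04 × 95000 + 0.2 × 12000 = 54000 + 4960 + 3800 + 2400 = 65160
EV(C) = 0.52 × 111000 + 0.01 × 171000 + 0.47 × 193000 = 57720 + 1710 + 90710 = 150140
Overall = 0.2 × 185350 + 0.6 × 65160 + 0.2 × 150140 = 37070 + 39096 + 30028 = 106194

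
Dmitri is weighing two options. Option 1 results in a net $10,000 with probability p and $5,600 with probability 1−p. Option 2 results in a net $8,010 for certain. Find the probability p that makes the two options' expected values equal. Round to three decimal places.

p = 0.548

p·10000 + (1−p)·5600 = 8010
4400p + 5600 = 8010
p = (8010 − 5600) / 4400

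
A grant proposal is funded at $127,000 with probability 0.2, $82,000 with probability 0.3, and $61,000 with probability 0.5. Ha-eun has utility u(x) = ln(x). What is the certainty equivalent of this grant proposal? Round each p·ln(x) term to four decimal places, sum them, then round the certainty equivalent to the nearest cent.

E[u] = 0.2·ln(127000) + 0.3·ln(82000) + 0.5·ln(61000) = 2.3504 + 3.3943 + 5.5093 = 11.2540
CE = e^11.2540 ≈ 77188.06

$77,188.06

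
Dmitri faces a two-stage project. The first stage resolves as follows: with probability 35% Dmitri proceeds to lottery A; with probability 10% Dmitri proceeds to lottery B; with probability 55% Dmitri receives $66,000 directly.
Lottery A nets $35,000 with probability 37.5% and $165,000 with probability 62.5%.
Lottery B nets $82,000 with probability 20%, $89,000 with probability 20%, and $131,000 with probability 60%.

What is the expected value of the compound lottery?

EV(A) = 0.375 × 35000 + 0.625 × 165000 = 13125 + 103125 = 116250
EV(B) = 0.2 × 82000 + 0.2 × 89000 + 0.6 × 131000 = 16400 + 17800 + 78600 = 112800
Branch C: 66000 (certain)
Overall = 0.35 × 116250 + 0.1 × 112800 + 0.55 × 66000 = 40687.5 + 11280 + 36300 = 88267.5

$88,267.50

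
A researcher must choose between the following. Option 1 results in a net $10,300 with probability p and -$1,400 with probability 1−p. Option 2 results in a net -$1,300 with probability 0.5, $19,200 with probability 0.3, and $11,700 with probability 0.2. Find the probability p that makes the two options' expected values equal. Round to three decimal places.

p = 0.756

EV(Option 2) = 0.5 × (-1300) + 0.3 × 19200 + 0.2 × 11700 = -650 + 5760 + 2340 = 7450
p·10300 + (1−p)·(-1400) = 7450
11700p − 1400 = 7450
p = (7450 + 1400) / 11700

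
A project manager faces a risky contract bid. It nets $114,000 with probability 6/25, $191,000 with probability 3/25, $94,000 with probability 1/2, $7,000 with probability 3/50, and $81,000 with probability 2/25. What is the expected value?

EV = 6/25 × 114000 + 3/25 × 191000 + 1/2 × 94000 + 3/50 × 7000 + 2/25 × 81000 = 27360 + 22920 + 47000 + 420 + 6480 = 104180

$104,180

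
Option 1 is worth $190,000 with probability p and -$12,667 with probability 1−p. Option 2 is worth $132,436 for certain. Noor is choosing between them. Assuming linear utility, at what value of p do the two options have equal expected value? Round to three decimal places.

p = 0.716

p·190000 + (1−p)·(-12667) = 132436
202667p − 12667 = 132436
p = (132436 + 12667) / 202667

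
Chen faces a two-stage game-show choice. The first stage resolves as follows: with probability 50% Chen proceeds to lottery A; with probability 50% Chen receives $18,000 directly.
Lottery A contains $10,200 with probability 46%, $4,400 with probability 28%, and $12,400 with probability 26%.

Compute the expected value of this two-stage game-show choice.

$13,574

EV(A) = 0.46 × 10200 + 0.28 × 4400 + 0.26 × 12400 = 4692 + 1232 + 3224 = 9148
Branch B: 18000 (certain)
Overall = 0.5 × 9148 + 0.5 × 18000 = 4574 + 9000 = 13574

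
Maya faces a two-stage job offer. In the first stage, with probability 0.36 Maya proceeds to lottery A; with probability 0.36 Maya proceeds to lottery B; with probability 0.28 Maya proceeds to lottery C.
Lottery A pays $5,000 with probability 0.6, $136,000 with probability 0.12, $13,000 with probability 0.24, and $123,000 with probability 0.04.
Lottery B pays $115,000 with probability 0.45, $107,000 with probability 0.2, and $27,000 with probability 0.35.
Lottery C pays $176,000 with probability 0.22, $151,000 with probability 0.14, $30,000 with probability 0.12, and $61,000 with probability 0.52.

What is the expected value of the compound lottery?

$66,236

EV(A) = 0.6 × 5000 + 0.12 × 136000 + 0.24 × 13000 + 0.04 × 123000 = 3000 + 16320 + 3120 + 4920 = 27360
EV(B) = 0.45 × 115000 + 0.2 × 107000 + 0.35 × 27000 = 51750 + 21400 + 9450 = 82600
EV(C) = 0.22 × 176000 + 0.14 × 151000 + 0.12 × 30000 + 0.52 × 61000 = 38720 + 21140 + 3600 + 31720 = 95180
Overall = 0.36 × 27360 + 0.36 × 82600 + 0.28 × 95180 = 9849.6 + 29736 + 26650.4 = 66236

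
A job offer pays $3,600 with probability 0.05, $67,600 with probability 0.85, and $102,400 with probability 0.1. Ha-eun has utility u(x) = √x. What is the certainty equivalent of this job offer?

$65,536

E[u] = 0.05·√3600 + 0.85·√67600 + 0.1·√102400 = 0.05·60 + 0.85·260 + 0.1·320 = 256
CE = (256)² = 65536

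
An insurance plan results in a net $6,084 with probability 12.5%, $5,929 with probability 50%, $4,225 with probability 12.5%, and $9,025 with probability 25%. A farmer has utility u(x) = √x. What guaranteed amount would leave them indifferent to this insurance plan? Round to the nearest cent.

E[u] = 0.125·√6084 + 0.5·√5929 + 0.125·√4225 + 0.25·√9025 = 0.125·78 + 0.5·77 + 0.125·65 + 0.25·95 = 80.125
CE = (80.125)² = 6420.015625

$6,420.02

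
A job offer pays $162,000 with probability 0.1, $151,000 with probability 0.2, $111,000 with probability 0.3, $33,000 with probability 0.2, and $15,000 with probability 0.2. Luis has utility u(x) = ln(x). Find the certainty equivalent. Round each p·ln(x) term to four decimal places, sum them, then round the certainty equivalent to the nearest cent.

E[u] = 0.1·ln(162000) + 0.2·ln(151000) + 0.3·ln(111000) + 0.2·ln(33000) + 0.2·ln(15000) = 1.1995 + 2.3850 + 3.4852 + 2.0809 + 1.9232 = 11.0738
CE = e^11.0738 ≈ 64459.99

$64,459.99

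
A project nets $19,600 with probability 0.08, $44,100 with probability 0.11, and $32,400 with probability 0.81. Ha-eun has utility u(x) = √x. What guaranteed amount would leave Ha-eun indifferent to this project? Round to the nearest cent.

$32,436.01

E[u] = 0.08·√19600 + 0.11·√44100 + 0.81·√32400 = 0.08·140 + 0.11·210 + 0.81·180 = 180.1
CE = (180.1)² = 32436.01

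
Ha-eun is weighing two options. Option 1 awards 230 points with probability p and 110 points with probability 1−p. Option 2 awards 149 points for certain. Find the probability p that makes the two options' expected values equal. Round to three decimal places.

p = 0.325

p·230 + (1−p)·110 = 149
120p + 110 = 149
p = (149 − 110) / 120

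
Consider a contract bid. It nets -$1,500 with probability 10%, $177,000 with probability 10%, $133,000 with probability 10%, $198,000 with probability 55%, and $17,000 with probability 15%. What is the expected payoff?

$142,300

EV = 0.1 × (-1500) + 0.1 × 177000 + 0.1 × 133000 + 0.55 × 198000 + 0.15 × 17000 = -150 + 17700 + 13300 + 108900 + 2550 = 142300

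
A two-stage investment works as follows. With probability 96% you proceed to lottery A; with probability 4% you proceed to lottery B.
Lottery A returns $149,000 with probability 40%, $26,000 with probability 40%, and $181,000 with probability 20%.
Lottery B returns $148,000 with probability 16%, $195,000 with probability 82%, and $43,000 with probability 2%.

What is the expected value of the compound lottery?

EV(A) = 0.4 × 149000 + 0.4 × 26000 + 0.2 × 181000 = 59600 + 10400 + 36200 = 106200
EV(B) = 0.16 × 148000 + 0.82 × 195000 + 0.02 × 43000 = 23680 + 159900 + 860 = 184440
Overall = 0.96 × 106200 + 0.04 × 184440 = 101952 + 7377.6 = 109329.6

$109,329.60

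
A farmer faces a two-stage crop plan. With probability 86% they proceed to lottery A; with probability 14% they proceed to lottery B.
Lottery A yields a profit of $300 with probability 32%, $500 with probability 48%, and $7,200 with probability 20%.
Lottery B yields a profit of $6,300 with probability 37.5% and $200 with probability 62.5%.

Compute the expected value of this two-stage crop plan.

$1,875.61

EV(A) = 0.32 × 300 + 0.48 × 500 + 0.2 × 7200 = 96 + 240 + 1440 = 1776
EV(B) = 0.375 × 6300 + 0.625 × 200 = 2362.5 + 125 = 2487.5
Overall = 0.86 × 1776 + 0.14 × 2487.5 = 1527.36 + 348.25 = 1875.61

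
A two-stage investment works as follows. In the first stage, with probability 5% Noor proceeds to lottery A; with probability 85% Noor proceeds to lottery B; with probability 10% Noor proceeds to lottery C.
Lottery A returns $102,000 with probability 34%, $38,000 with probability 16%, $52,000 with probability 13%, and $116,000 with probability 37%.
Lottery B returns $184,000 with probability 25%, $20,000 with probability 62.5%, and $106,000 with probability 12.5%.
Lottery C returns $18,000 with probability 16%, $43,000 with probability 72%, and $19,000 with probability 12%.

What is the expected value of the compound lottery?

$69,121.50

EV(A) = 0.34 × 102000 + 0.16 × 38000 + 0.13 × 52000 + 0.37 × 116000 = 34680 + 6080 + 6760 + 42920 = 90440
EV(B) = 0.25 × 184000 + 0.625 × 20000 + 0.125 × 106000 = 46000 + 12500 + 13250 = 71750
EV(C) = 0.16 × 18000 + 0.72 × 43000 + 0.12 × 19000 = 2880 + 30960 + 2280 = 36120
Overall = 0.05 × 90440 + 0.85 × 71750 + 0.1 × 36120 = 4522 + 60987.5 + 3612 = 69121.5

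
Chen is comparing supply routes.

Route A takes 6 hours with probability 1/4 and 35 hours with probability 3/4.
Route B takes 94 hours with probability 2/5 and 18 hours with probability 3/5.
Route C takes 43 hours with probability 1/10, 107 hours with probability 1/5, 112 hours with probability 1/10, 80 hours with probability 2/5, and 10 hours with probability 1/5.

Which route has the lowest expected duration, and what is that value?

Route A = 1/4 × 6 + 3/4 × 35 = 1.5 + 26.25 = 27.75
Route B = 2/5 × 94 + 3/5 × 18 = 37.6 + 10.8 = 48.4
Route C = 1/10 × 43 + 1/5 × 107 + 1/10 × 112 + 2/5 × 80 + 1/5 × 10 = 4.3 + 21.4 + 11.2 + 32 + 2 = 70.9

Route A (27.75 hours)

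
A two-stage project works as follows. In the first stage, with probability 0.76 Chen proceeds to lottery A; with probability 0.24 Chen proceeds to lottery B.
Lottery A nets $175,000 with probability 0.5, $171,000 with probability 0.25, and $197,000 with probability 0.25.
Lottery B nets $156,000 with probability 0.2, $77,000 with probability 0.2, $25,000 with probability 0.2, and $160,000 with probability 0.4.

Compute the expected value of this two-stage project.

$164,164

EV(A) = 0.5 × 175000 + 0.25 × 171000 + 0.25 × 197000 = 87500 + 42750 + 49250 = 179500
EV(B) = 0.2 × 156000 + 0.2 × 77000 + 0.2 × 25000 + 0.4 × 160000 = 31200 + 15400 + 5000 + 64000 = 115600
Overall = 0.76 × 179500 + 0.24 × 115600 = 136420 + 27744 = 164164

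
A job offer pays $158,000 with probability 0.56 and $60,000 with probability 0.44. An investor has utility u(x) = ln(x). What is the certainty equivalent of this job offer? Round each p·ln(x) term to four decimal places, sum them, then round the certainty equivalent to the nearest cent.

E[u] = 0.56·ln(158000) + 0.44·ln(60000) = 6.7034 + 4.8409 = 11.5443
CE = e^11.5443 ≈ 103187.19

$103,187.19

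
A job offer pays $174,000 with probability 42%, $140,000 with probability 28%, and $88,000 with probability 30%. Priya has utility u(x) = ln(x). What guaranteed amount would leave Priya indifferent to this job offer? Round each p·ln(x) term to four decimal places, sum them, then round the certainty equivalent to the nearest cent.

$133,439.04

E[u] = 0.42·ln(174000) + 0.28·ln(140000) + 0.3·ln(88000) = 5.0681 + 3.3178 + 3.4155 = 11.8014
CE = e^11.8014 ≈ 133439.04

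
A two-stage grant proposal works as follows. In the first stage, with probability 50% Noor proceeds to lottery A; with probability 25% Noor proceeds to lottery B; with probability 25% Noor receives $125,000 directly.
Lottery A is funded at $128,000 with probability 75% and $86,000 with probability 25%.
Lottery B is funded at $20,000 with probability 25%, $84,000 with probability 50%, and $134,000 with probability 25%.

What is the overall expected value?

EV(A) = 0.75 × 128000 + 0.25 × 86000 = 96000 + 21500 = 117500
EV(B) = 0.25 × 20000 + 0.5 × 84000 + 0.25 × 134000 = 5000 + 42000 + 33500 = 80500
Branch C: 125000 (certain)
Overall = 0.5 × 117500 + 0.25 × 80500 + 0.25 × 125000 = 58750 + 20125 + 31250 = 110125

$110,125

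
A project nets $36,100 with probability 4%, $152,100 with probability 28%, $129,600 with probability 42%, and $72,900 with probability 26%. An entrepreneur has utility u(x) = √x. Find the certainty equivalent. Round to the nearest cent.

$114,379.24

E[u] = 0.04·√36100 + 0.28·√152100 + 0.42·√129600 + 0.26·√72900 = 0.04·190 + 0.28·390 + 0.42·360 + 0.26·270 = 338.2
CE = (338.2)² = 114379.24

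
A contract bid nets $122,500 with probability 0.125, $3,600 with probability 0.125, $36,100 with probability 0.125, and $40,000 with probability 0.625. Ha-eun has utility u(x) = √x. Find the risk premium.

E[u] = 0.125·√122500 + 0.125·√3600 + 0.125·√36100 + 0.625·√40000 = 0.125·350 + 0.125·60 + 0.125·190 + 0.625·200 = 200
CE = (200)² = 40000
Risk premium = EV − CE = 45275 − 40000 = 5275

$5,275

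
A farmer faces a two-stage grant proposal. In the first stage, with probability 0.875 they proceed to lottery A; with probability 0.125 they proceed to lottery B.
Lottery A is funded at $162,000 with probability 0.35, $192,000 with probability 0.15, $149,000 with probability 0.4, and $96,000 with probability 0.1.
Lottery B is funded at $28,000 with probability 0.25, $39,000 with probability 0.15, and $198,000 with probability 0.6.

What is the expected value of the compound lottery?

EV(A) = 0.35 × 162000 + 0.15 × 192000 + 0.4 × 149000 + 0.1 × 96000 = 56700 + 28800 + 59600 + 9600 = 154700
EV(B) = 0.25 × 28000 + 0.15 × 39000 + 0.6 × 198000 = 7000 + 5850 + 118800 = 131650
Overall = 0.875 × 154700 + 0.125 × 131650 = 135362.5 + 16456.25 = 151818.75

$151,818.75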